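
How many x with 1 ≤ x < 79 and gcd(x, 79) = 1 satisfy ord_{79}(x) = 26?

φ(79) = 79 − 1 = 78 = 2 · 3 · 13.
Since (Z/79Z)^× is cyclic of order 78, the number of elements of order d is φ(d) when d | 78 and 0 otherwise.
26 = 2 · 13 divides 78, and φ(26) = 12.

12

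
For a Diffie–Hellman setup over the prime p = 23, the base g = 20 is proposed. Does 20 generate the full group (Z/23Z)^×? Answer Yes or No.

φ(23) = 23 − 1 = 22 = 2 · 11.
Test 20^(22/q) mod 23 for each prime factor q of 22:
20^11 ≡ 22 (mod 23)  [q = 2: ≢ 1 ✓]
20^2 ≡ 9 (mod 23)  [q = 11: ≢ 1 ✓]
All checks pass, so 20 has order 22 and is a primitive root modulo 23.

Yes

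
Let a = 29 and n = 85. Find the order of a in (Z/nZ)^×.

16

By Lagrange's theorem, ord_85(29) divides φ(85) = φ(5·17) = (5−1)·(17−1) = 4·16 = 64 = 2^6.
Divisors of 64: 1, 2, 4, 8, 16, 32, 64.
Check 29^d mod 85 for each divisor in increasing order:
29^1 ≡ 29
29^2 ≡ 76
29^4 ≡ 81
29^8 ≡ 16
29^16 ≡ 1
So ord_85(29) = 16.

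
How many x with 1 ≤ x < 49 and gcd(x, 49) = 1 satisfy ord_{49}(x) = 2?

φ(49) = φ(7^2) = 7·(7−1) = 42 = 2 · 3 · 7.
(Z/49Z)^× is cyclic (|G| = 42); a cyclic group of order m has exactly φ(d) elements of each order d | m, and none otherwise.
2 | 42, and φ(2) = 2 − 1 = 1.

1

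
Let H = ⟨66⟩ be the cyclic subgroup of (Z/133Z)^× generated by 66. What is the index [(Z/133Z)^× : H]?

Since 66 ∈ (Z/133Z)^×, its order divides φ(133) = φ(7·19) = (7−1)·(19−1) = 6·18 = 108 = 2^2 · 3^3.
Divisors of 108: 1, 2, 3, 4, 6, 9, 12, 18, 27, 36, 54, 108.
Check 66^d mod 133 for each divisor in increasing order:
66^1 ≡ 66 (mod 133)
66^2 ≡ 100 (mod 133)
66^3 ≡ 83 (mod 133)
66^4 ≡ 25 (mod 133)
66^6 ≡ 106 (mod 133)
66^9 ≡ 20 (mod 133)
66^12 ≡ 64 (mod 133)
66^18 ≡ 1 (mod 133) ✓
So ord_133(66) = 18, hence |⟨66⟩| = 18.
[(Z/133Z)^× : ⟨66⟩] = 108/18 = 6.

6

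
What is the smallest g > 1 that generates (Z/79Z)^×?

3

φ(79) = 79 − 1 = 78 = 2 · 3 · 13.
g is a primitive root iff g^(78/q) ≢ 1 (mod 79) for each prime q ∈ {2, 3, 13}.
g = 2: 2^39 ≡ 1 — hits 1, so not a primitive root.
g = 3: 3^39 ≡ 78; 3^26 ≡ 23; 3^6 ≡ 18 — none is 1, so 3 is a primitive root.
Hence the least primitive root of 79 is 3.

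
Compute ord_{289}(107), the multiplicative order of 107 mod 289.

272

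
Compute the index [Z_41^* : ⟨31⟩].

4

The order of 31 must divide φ(41) = 41 − 1 = 40 = 2^3 · 5.
Divisors of 40: 1, 2, 4, 5, 8, 10, 20, 40.
Check 31^d mod 41 for each divisor in increasing order:
31^1 ≡ 31 (mod 41)
31^2 ≡ 18 (mod 41)
31^4 ≡ 37 (mod 41)
31^5 ≡ 40 (mod 41)
31^8 ≡ 16 (mod 41)
31^10 ≡ 1 (mod 41) ✓
The order of 31 is 10, so the subgroup it generates has 10 elements.
Index = |(Z/41Z)^×| / |⟨31⟩| = 40 / 10 = 4.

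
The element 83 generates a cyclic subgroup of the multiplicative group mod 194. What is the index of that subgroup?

ord(83) | φ(194) = φ(2)·φ(97) = 1·96 = 96 = 2^5 · 3.
Divisors of 96: 1, 2, 3, 4, 6, 8, 12, 16, 24, 32, 48, 96.
Evaluate successive powers at the divisors of 96:
83^1 ≡ 83
83^2 ≡ 99
83^3 ≡ 69
83^4 ≡ 101
83^6 ≡ 105
83^8 ≡ 113
83^12 ≡ 161
83^16 ≡ 159
83^24 ≡ 119
83^32 ≡ 61
83^48 ≡ 193
83^96 ≡ 1
So ord_194(83) = 96, hence |⟨83⟩| = 96.
The index is φ(194) / ord(83) = 96 / 96 = 1.

1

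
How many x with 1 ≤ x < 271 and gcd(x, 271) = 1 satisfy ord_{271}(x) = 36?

φ(271) = 271 − 1 = 270 = 2 · 3^3 · 5.
(Z/271Z)^× is cyclic (|G| = 270); a cyclic group of order m has exactly φ(d) elements of each order d | m, and none otherwise.
Since 36 ∤ 270, the count is 0.

0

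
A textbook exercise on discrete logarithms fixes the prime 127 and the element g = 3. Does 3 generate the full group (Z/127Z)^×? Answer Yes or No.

φ(127) = 127 − 1 = 126 = 2 · 3^2 · 7.
3 is a primitive root mod 127 iff 3^(φ(127)/q) ≢ 1 for every prime q | φ(127), i.e. q ∈ {2, 3, 7}.
3^63 ≡ 126 (mod 127)  [q = 2: ≢ 1 ✓]
3^42 ≡ 107 (mod 127)  [q = 3: ≢ 1 ✓]
3^18 ≡ 4 (mod 127)  [q = 7: ≢ 1 ✓]
None equal 1, so ord_127(3) = 126: 3 is a primitive root.

Yes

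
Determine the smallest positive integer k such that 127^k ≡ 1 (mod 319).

140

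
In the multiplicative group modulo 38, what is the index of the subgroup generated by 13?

The order of 13 must divide φ(38) = φ(2)·φ(19) = 1·18 = 18 = 2 · 3^2.
Divisors of 18: 1, 2, 3, 6, 9, 18.
Check 13^d mod 38 for each divisor in increasing order:
13^1 ≡ 13 (mod 38)
13^2 ≡ 17 (mod 38)
13^3 ≡ 31 (mod 38)
13^6 ≡ 11 (mod 38)
13^9 ≡ 37 (mod 38)
13^18 ≡ 1 (mod 38) ✓
The order of 13 is 18, so the subgroup it generates has 18 elements.
The index is φ(38) / ord(13) = 18 / 18 = 1.

1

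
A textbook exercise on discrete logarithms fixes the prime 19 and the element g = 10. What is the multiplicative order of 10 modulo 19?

18

Since 10 ∈ (Z/19Z)^×, its order divides φ(19) = 19 − 1 = 18 = 2 · 3^2.
Divisors of 18: 1, 2, 3, 6, 9, 18.
Check 10^d mod 19 for each divisor in increasing order:
10^1 ≡ 10 (mod 19)
10^2 ≡ 5 (mod 19)
10^3 ≡ 12 (mod 19)
10^6 ≡ 11 (mod 19)
10^9 ≡ 18 (mod 19)
10^18 ≡ 1 (mod 19) ✓
The smallest such exponent is 18, so the order of 10 is 18.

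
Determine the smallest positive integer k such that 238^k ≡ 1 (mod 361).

342

ord(238) | φ(361) = φ(19^2) = 19·(19−1) = 342 = 2 · 3^2 · 19.
Divisors of 342: 1, 2, 3, 6, 9, 18, 19, 38, 57, 114, 171, 342.
Test each divisor d:
238^1 ≡ 238
238^2 ≡ 328
238^3 ≡ 88
238^6 ≡ 163
238^9 ≡ 265
238^18 ≡ 191
238^19 ≡ 333
238^38 ≡ 62
238^57 ≡ 69
238^114 ≡ 68
238^171 ≡ 360
238^342 ≡ 1
Therefore the multiplicative order of 238 modulo 361 is 342.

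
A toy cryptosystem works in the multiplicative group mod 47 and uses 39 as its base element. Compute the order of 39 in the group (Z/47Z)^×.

46

By Lagrange's theorem, ord_47(39) divides φ(47) = 47 − 1 = 46 = 2 · 23.
Divisors of 46: 1, 2, 23, 46.
Test each divisor d:
39^1 ≡ 39 (mod 47)
39^2 ≡ 17 (mod 47)
39^23 ≡ 46 (mod 47)
39^46 ≡ 1 (mod 47) ✓
Therefore the multiplicative order of 39 modulo 47 is 46.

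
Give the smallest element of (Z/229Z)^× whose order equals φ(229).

φ(229) = 229 − 1 = 228 = 2^2 · 3 · 19.
Test candidates g = 2, 3, … against the prime factors q ∈ {2, 3, 19} of φ(229): g is a generator iff g^(228/q) ≢ 1 for every such q.
g = 2: 2^114 ≡ 228; 2^76 ≡ 1 — hits 1, so not a primitive root.
g = 3: 3^114 ≡ 1 — hits 1, so not a primitive root.
g = 4: 4^114 ≡ 1 — hits 1, so not a primitive root.
g = 5: 5^114 ≡ 1 — hits 1, so not a primitive root.
g = 6: 6^114 ≡ 228; 6^76 ≡ 134; 6^12 ≡ 165 — none is 1, so 6 is a primitive root.
So 6 is the smallest generator of (Z/229Z)^×.

6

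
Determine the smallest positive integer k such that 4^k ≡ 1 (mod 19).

9

By Lagrange's theorem, ord_19(4) divides φ(19) = 19 − 1 = 18 = 2 · 3^2.
Divisors of 18: 1, 2, 3, 6, 9, 18.
Check 4^d mod 19 for each divisor in increasing order:
4^1 ≡ 4 (mod 19)
4^2 ≡ 16 (mod 19)
4^3 ≡ 7 (mod 19)
4^6 ≡ 11 (mod 19)
4^9 ≡ 1 (mod 19) ✓
So ord_19(4) = 9.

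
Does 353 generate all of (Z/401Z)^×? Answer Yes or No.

No

φ(401) = 401 − 1 = 400 = 2^4 · 5^2.
It suffices to check that the order of 353 is not a proper divisor of 400: compute 353^(400/q) for q ∈ {2, 5}.
353^200 ≡ 400 (mod 401)  [q = 2: ≢ 1 ✓]
353^80 ≡ 1 (mod 401)  [q = 5: ≡ 1 ✗]
Since 353^80 ≡ 1, the order of 353 divides 80 < 400, so 353 is not a primitive root.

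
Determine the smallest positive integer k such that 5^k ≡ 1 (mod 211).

35

The order of 5 must divide φ(211) = 211 − 1 = 210 = 2 · 3 · 5 · 7.
Divisors of 210: 1, 2, 3, 5, 6, 7, 10, 14, 15, 21, 30, 35, 42, 70, 105, 210.
Evaluate successive powers at the divisors of 210:
5^1 ≡ 5 (mod 211)
5^2 ≡ 25 (mod 211)
5^3 ≡ 125 (mod 211)
5^5 ≡ 171 (mod 211)
5^6 ≡ 11 (mod 211)
5^7 ≡ 55 (mod 211)
5^10 ≡ 123 (mod 211)
5^14 ≡ 71 (mod 211)
5^15 ≡ 144 (mod 211)
5^21 ≡ 107 (mod 211)
5^30 ≡ 58 (mod 211)
5^35 ≡ 1 (mod 211) ✓
The smallest such exponent is 35, so the order of 5 is 35.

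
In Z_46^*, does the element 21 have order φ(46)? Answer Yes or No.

Yes

φ(46) = φ(2)·φ(23) = 1·22 = 22 = 2 · 11.
21 is a primitive root mod 46 iff 21^(φ(46)/q) ≢ 1 for every prime q | φ(46), i.e. q ∈ {2, 11}.
21^11 ≡ 45 (mod 46)  [q = 2: ≢ 1 ✓]
21^2 ≡ 27 (mod 46)  [q = 11: ≢ 1 ✓]
Every test exponent gives a nontrivial residue, hence 21 generates the full group.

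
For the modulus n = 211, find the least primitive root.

2

φ(211) = 211 − 1 = 210 = 2 · 3 · 5 · 7.
g is a primitive root iff g^(210/q) ≢ 1 (mod 211) for each prime q ∈ {2, 3, 5, 7}.
g = 2: 2^105 ≡ 210; 2^70 ≡ 196; 2^42 ≡ 107; 2^30 ≡ 171 — none is 1, so 2 is a primitive root.
So 2 is the smallest generator of (Z/211Z)^×.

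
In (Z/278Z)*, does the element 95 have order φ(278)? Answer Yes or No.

No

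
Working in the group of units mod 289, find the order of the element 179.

8

Since 179 ∈ (Z/289Z)^×, its order divides φ(289) = φ(17^2) = 17·(17−1) = 272 = 2^4 · 17.
Divisors of 272: 1, 2, 4, 8, 16, 17, 34, 68, 136, 272.
Compute 179^d (mod 289) for the divisors d until we hit 1:
179^1 ≡ 179 (mod 289)
179^2 ≡ 251 (mod 289)
179^4 ≡ 288 (mod 289)
179^8 ≡ 1 (mod 289) ✓
So ord_289(179) = 8.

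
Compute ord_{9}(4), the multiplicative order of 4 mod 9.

Since 4 ∈ (Z/9Z)^×, its order divides φ(9) = φ(3^2) = 3·(3−1) = 6 = 2 · 3.
Divisors of 6: 1, 2, 3, 6.
Compute 4^d (mod 9) for the divisors d until we hit 1:
4^1 ≡ 4
4^2 ≡ 7
4^3 ≡ 1
Therefore the multiplicative order of 4 modulo 9 is 3.

3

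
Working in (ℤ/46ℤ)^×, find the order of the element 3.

11

By Lagrange's theorem, ord_46(3) divides φ(46) = φ(2)·φ(23) = 1·22 = 22 = 2 · 11.
Divisors of 22: 1, 2, 11, 22.
Compute 3^d (mod 46) for the divisors d until we hit 1:
3^1 ≡ 3 (mod 46)
3^2 ≡ 9 (mod 46)
3^11 ≡ 1 (mod 46) ✓
So ord_46(3) = 11.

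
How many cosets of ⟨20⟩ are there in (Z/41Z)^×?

2

By Lagrange's theorem, ord_41(20) divides φ(41) = 41 − 1 = 40 = 2^3 · 5.
Divisors of 40: 1, 2, 4, 5, 8, 10, 20, 40.
Evaluate successive powers at the divisors of 40:
20^1 ≡ 20
20^2 ≡ 31
20^4 ≡ 18
20^5 ≡ 32
20^8 ≡ 37
20^10 ≡ 40
20^20 ≡ 1
Thus |⟨20⟩| = ord(20) = 20.
The index is φ(41) / ord(20) = 40 / 20 = 2.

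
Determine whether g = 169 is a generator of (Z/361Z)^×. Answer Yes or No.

φ(361) = φ(19^2) = 19·(19−1) = 342 = 2 · 3^2 · 19.
An element g generates (Z/361Z)^× iff g^(342/q) ≢ 1 (mod 361) for each prime q ∈ {2, 3, 19}.
169^171 ≡ 1 (mod 361)  [q = 2: ≡ 1 ✗]
169^114 ≡ 292 (mod 361)  [q = 3: ≢ 1 ✓]
169^18 ≡ 324 (mod 361)  [q = 19: ≢ 1 ✓]
Since 169^171 ≡ 1, the order of 169 divides 171 < 342, so 169 is not a primitive root.

No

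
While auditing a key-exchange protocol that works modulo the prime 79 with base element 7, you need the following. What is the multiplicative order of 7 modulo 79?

78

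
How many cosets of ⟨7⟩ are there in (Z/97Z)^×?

The order of 7 must divide φ(97) = 97 − 1 = 96 = 2^5 · 3.
Divisors of 96: 1, 2, 3, 4, 6, 8, 12, 16, 24, 32, 48, 96.
Evaluate successive powers at the divisors of 96:
7^1 ≡ 7 (mod 97)
7^2 ≡ 49 (mod 97)
7^3 ≡ 52 (mod 97)
7^4 ≡ 73 (mod 97)
7^6 ≡ 85 (mod 97)
7^8 ≡ 91 (mod 97)
7^12 ≡ 47 (mod 97)
7^16 ≡ 36 (mod 97)
7^24 ≡ 75 (mod 97)
7^32 ≡ 35 (mod 97)
7^48 ≡ 96 (mod 97)
7^96 ≡ 1 (mod 97) ✓
The order of 7 is 96, so the subgroup it generates has 96 elements.
[(Z/97Z)^× : ⟨7⟩] = 96/96 = 1.

1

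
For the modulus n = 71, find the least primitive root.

7

φ(71) = 71 − 1 = 70 = 2 · 5 · 7.
Test candidates g = 2, 3, … against the prime factors q ∈ {2, 5, 7} of φ(71): g is a generator iff g^(70/q) ≢ 1 for every such q.
g = 2: 2^35 ≡ 1 — hits 1, so not a primitive root.
g = 3: 3^35 ≡ 1 — hits 1, so not a primitive root.
g = 4: 4^35 ≡ 1 — hits 1, so not a primitive root.
g = 5: 5^35 ≡ 1 — hits 1, so not a primitive root.
g = 6: 6^35 ≡ 1 — hits 1, so not a primitive root.
g = 7: 7^35 ≡ 70; 7^14 ≡ 54; 7^10 ≡ 45 — none is 1, so 7 is a primitive root.
The smallest primitive root modulo 71 is 7.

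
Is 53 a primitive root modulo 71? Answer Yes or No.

Yes

φ(71) = 71 − 1 = 70 = 2 · 5 · 7.
Test 53^(70/q) mod 71 for each prime factor q of 70:
53^35 ≡ 70 (mod 71)  [q = 2: ≢ 1 ✓]
53^14 ≡ 57 (mod 71)  [q = 5: ≢ 1 ✓]
53^10 ≡ 37 (mod 71)  [q = 7: ≢ 1 ✓]
Every test exponent gives a nontrivial residue, hence 53 generates the full group.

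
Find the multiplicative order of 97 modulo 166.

Since 97 ∈ (Z/166Z)^×, its order divides φ(166) = φ(2)·φ(83) = 1·82 = 82 = 2 · 41.
Divisors of 82: 1, 2, 41, 82.
Test each divisor d:
97^1 ≡ 97
97^2 ≡ 113
97^41 ≡ 165
97^82 ≡ 1
So ord_166(97) = 82.

82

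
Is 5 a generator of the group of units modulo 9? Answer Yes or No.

φ(9) = φ(3^2) = 3·(3−1) = 6 = 2 · 3.
An element g generates (Z/9Z)^× iff g^(6/q) ≢ 1 (mod 9) for each prime q ∈ {2, 3}.
5^3 ≡ 8 (mod 9)  [q = 2: ≢ 1 ✓]
5^2 ≡ 7 (mod 9)  [q = 3: ≢ 1 ✓]
None equal 1, so ord_9(5) = 6: 5 is a primitive root.

Yes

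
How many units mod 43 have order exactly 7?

6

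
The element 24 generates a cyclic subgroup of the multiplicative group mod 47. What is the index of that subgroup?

ord(24) | φ(47) = 47 − 1 = 46 = 2 · 23.
Divisors of 46: 1, 2, 23, 46.
Evaluate successive powers at the divisors of 46:
24^1 ≡ 24 (mod 47)
24^2 ≡ 12 (mod 47)
24^23 ≡ 1 (mod 47) ✓
Thus |⟨24⟩| = ord(24) = 23.
Index = |(Z/47Z)^×| / |⟨24⟩| = 46 / 23 = 2.

2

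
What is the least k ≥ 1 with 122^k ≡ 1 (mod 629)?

ord(122) | φ(629) = φ(17·37) = (17−1)·(37−1) = 16·36 = 576 = 2^6 · 3^2.
Divisors of 576: 1, 2, 3, 4, 6, 8, 9, 12, 16, 18, 24, 32, 36, 48, 64, 72, 96, 144, 192, 288, 576.
Test each divisor d:
122^1 ≡ 122
122^2 ≡ 417
122^3 ≡ 554
122^4 ≡ 285
122^6 ≡ 593
122^8 ≡ 84
122^9 ≡ 184
122^12 ≡ 38
122^16 ≡ 137
122^18 ≡ 519
122^24 ≡ 186
122^32 ≡ 528
122^36 ≡ 149
122^48 ≡ 1
Hence ord(122) = 48.

48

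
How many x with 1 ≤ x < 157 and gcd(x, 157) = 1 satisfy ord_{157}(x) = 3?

2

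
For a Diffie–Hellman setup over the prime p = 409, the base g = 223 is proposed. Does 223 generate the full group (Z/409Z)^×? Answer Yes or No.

No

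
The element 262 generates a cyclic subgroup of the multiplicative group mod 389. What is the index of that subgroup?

4

ord(262) | φ(389) = 389 − 1 = 388 = 2^2 · 97.
Divisors of 388: 1, 2, 4, 97, 194, 388.
Test each divisor d:
262^1 ≡ 262 (mod 389)
262^2 ≡ 180 (mod 389)
262^4 ≡ 113 (mod 389)
262^97 ≡ 1 (mod 389) ✓
So ord_389(262) = 97, hence |⟨262⟩| = 97.
The index is φ(389) / ord(262) = 388 / 97 = 4.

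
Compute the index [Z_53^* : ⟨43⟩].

2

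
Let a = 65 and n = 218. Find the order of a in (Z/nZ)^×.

108

By Lagrange's theorem, ord_218(65) divides φ(218) = φ(2)·φ(109) = 1·108 = 108 = 2^2 · 3^3.
Divisors of 108: 1, 2, 3, 4, 6, 9, 12, 18, 27, 36, 54, 108.
Test each divisor d:
65^1 ≡ 65
65^2 ≡ 83
65^3 ≡ 163
65^4 ≡ 131
65^6 ≡ 191
65^9 ≡ 177
65^12 ≡ 75
65^18 ≡ 155
65^27 ≡ 185
65^36 ≡ 45
65^54 ≡ 217
65^108 ≡ 1
So ord_218(65) = 108.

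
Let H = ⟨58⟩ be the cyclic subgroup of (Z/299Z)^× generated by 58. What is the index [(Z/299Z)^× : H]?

2

The order of 58 must divide φ(299) = φ(13·23) = (13−1)·(23−1) = 12·22 = 264 = 2^3 · 3 · 11.
Divisors of 264: 1, 2, 3, 4, 6, 8, 11, 12, 22, 24, 33, 44, 66, 88, 132, 264.
Evaluate successive powers at the divisors of 264:
58^1 ≡ 58 (mod 299)
58^2 ≡ 75 (mod 299)
58^3 ≡ 164 (mod 299)
58^4 ≡ 243 (mod 299)
58^6 ≡ 285 (mod 299)
58^8 ≡ 146 (mod 299)
58^11 ≡ 24 (mod 299)
58^12 ≡ 196 (mod 299)
58^22 ≡ 277 (mod 299)
58^24 ≡ 144 (mod 299)
58^33 ≡ 70 (mod 299)
58^44 ≡ 185 (mod 299)
58^66 ≡ 116 (mod 299)
58^88 ≡ 139 (mod 299)
58^132 ≡ 1 (mod 299) ✓
The order of 58 is 132, so the subgroup it generates has 132 elements.
Index = |(Z/299Z)^×| / |⟨58⟩| = 264 / 132 = 2.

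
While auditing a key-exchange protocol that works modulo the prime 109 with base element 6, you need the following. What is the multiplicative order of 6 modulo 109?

108

The order of 6 must divide φ(109) = 109 − 1 = 108 = 2^2 · 3^3.
Divisors of 108: 1, 2, 3, 4, 6, 9, 12, 18, 27, 36, 54, 108.
Test each divisor d:
6^1 ≡ 6 (mod 109)
6^2 ≡ 36 (mod 109)
6^3 ≡ 107 (mod 109)
6^4 ≡ 97 (mod 109)
6^6 ≡ 4 (mod 109)
6^9 ≡ 101 (mod 109)
6^12 ≡ 16 (mod 109)
6^18 ≡ 64 (mod 109)
6^27 ≡ 33 (mod 109)
6^36 ≡ 63 (mod 109)
6^54 ≡ 108 (mod 109)
6^108 ≡ 1 (mod 109) ✓
So ord_109(6) = 108.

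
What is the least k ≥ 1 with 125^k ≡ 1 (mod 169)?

By Lagrange's theorem, ord_169(125) divides φ(169) = φ(13^2) = 13·(13−1) = 156 = 2^2 · 3 · 13.
Divisors of 156: 1, 2, 3, 4, 6, 12, 13, 26, 39, 52, 78, 156.
Check 125^d mod 169 for each divisor in increasing order:
125^1 ≡ 125 (mod 169)
125^2 ≡ 77 (mod 169)
125^3 ≡ 161 (mod 169)
125^4 ≡ 14 (mod 169)
125^6 ≡ 64 (mod 169)
125^12 ≡ 40 (mod 169)
125^13 ≡ 99 (mod 169)
125^26 ≡ 168 (mod 169)
125^39 ≡ 70 (mod 169)
125^52 ≡ 1 (mod 169) ✓
Hence ord(125) = 52.

52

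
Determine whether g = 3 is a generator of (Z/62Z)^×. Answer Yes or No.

Yes

φ(62) = φ(2)·φ(31) = 1·30 = 30 = 2 · 3 · 5.
It suffices to check that the order of 3 is not a proper divisor of 30: compute 3^(30/q) for q ∈ {2, 3, 5}.
3^15 ≡ 61 (mod 62)  [q = 2: ≢ 1 ✓]
3^10 ≡ 25 (mod 62)  [q = 3: ≢ 1 ✓]
3^6 ≡ 47 (mod 62)  [q = 5: ≢ 1 ✓]
All checks pass, so 3 has order 30 and is a primitive root modulo 62.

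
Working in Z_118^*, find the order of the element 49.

Since 49 ∈ (Z/118Z)^×, its order divides φ(118) = φ(2)·φ(59) = 1·58 = 58 = 2 · 29.
Divisors of 58: 1, 2, 29, 58.
Compute 49^d (mod 118) for the divisors d until we hit 1:
49^1 ≡ 49 (mod 118)
49^2 ≡ 41 (mod 118)
49^29 ≡ 1 (mod 118) ✓
Hence ord(49) = 29.

29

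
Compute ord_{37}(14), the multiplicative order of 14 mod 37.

12

Since 14 ∈ (Z/37Z)^×, its order divides φ(37) = 37 − 1 = 36 = 2^2 · 3^2.
Divisors of 36: 1, 2, 3, 4, 6, 9, 12, 18, 36.
Evaluate successive powers at the divisors of 36:
14^1 ≡ 14
14^2 ≡ 11
14^3 ≡ 6
14^4 ≡ 10
14^6 ≡ 36
14^9 ≡ 31
14^12 ≡ 1
So ord_37(14) = 12.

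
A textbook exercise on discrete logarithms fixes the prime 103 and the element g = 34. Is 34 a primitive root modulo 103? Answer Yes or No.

No

φ(103) = 103 − 1 = 102 = 2 · 3 · 17.
An element g generates (Z/103Z)^× iff g^(102/q) ≢ 1 (mod 103) for each prime q ∈ {2, 3, 17}.
34^51 ≡ 1 (mod 103)  [q = 2: ≡ 1 ✗]
34^34 ≡ 1 (mod 103)  [q = 3: ≡ 1 ✗]
34^6 ≡ 13 (mod 103)  [q = 17: ≢ 1 ✓]
The check at q = 2 fails, so 34 generates a proper subgroup.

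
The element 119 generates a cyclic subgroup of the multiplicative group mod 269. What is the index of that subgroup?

4

ord(119) | φ(269) = 269 − 1 = 268 = 2^2 · 67.
Divisors of 268: 1, 2, 4, 67, 134, 268.
Evaluate successive powers at the divisors of 268:
119^1 ≡ 119 (mod 269)
119^2 ≡ 173 (mod 269)
119^4 ≡ 70 (mod 269)
119^67 ≡ 1 (mod 269) ✓
Thus |⟨119⟩| = ord(119) = 67.
The index is φ(269) / ord(119) = 268 / 67 = 4.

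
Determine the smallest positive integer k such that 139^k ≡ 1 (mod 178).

22

Since 139 ∈ (Z/178Z)^×, its order divides φ(178) = φ(2)·φ(89) = 1·88 = 88 = 2^3 · 11.
Divisors of 88: 1, 2, 4, 8, 11, 22, 44, 88.
Compute 139^d (mod 178) for the divisors d until we hit 1:
139^1 ≡ 139 (mod 178)
139^2 ≡ 97 (mod 178)
139^4 ≡ 153 (mod 178)
139^8 ≡ 91 (mod 178)
139^11 ≡ 177 (mod 178)
139^22 ≡ 1 (mod 178) ✓
Therefore the multiplicative order of 139 modulo 178 is 22.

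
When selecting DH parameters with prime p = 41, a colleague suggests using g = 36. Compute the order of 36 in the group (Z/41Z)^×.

Since 36 ∈ (Z/41Z)^×, its order divides φ(41) = 41 − 1 = 40 = 2^3 · 5.
Divisors of 40: 1, 2, 4, 5, 8, 10, 20, 40.
Evaluate successive powers at the divisors of 40:
36^1 ≡ 36
36^2 ≡ 25
36^4 ≡ 10
36^5 ≡ 32
36^8 ≡ 18
36^10 ≡ 40
36^20 ≡ 1
Therefore the multiplicative order of 36 modulo 41 is 20.

20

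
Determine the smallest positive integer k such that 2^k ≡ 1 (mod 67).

Since 2 ∈ (Z/67Z)^×, its order divides φ(67) = 67 − 1 = 66 = 2 · 3 · 11.
Divisors of 66: 1, 2, 3, 6, 11, 22, 33, 66.
Test each divisor d:
2^1 ≡ 2
2^2 ≡ 4
2^3 ≡ 8
2^6 ≡ 64
2^11 ≡ 38
2^22 ≡ 37
2^33 ≡ 66
2^66 ≡ 1
So ord_67(2) = 66.

66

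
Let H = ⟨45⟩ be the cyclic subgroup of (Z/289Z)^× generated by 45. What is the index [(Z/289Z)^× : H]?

The order of 45 must divide φ(289) = φ(17^2) = 17·(17−1) = 272 = 2^4 · 17.
Divisors of 272: 1, 2, 4, 8, 16, 17, 34, 68, 136, 272.
Evaluate successive powers at the divisors of 272:
45^1 ≡ 45
45^2 ≡ 2
45^4 ≡ 4
45^8 ≡ 16
45^16 ≡ 256
45^17 ≡ 249
45^34 ≡ 155
45^68 ≡ 38
45^136 ≡ 288
45^272 ≡ 1
Thus |⟨45⟩| = ord(45) = 272.
Index = |(Z/289Z)^×| / |⟨45⟩| = 272 / 272 = 1.

1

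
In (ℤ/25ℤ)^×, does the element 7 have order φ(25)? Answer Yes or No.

No

φ(25) = φ(5^2) = 5·(5−1) = 20 = 2^2 · 5.
It suffices to check that the order of 7 is not a proper divisor of 20: compute 7^(20/q) for q ∈ {2, 5}.
7^10 ≡ 24 (mod 25)  [q = 2: ≢ 1 ✓]
7^4 ≡ 1 (mod 25)  [q = 5: ≡ 1 ✗]
The check at q = 5 fails, so 7 generates a proper subgroup.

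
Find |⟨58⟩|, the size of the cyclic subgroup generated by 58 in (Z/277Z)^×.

276

The order of 58 must divide φ(277) = 277 − 1 = 276 = 2^2 · 3 · 23.
Divisors of 276: 1, 2, 3, 4, 6, 12, 23, 46, 69, 92, 138, 276.
Test each divisor d:
58^1 ≡ 58 (mod 277)
58^2 ≡ 40 (mod 277)
58^3 ≡ 104 (mod 277)
58^4 ≡ 215 (mod 277)
58^6 ≡ 13 (mod 277)
58^12 ≡ 169 (mod 277)
58^23 ≡ 182 (mod 277)
58^46 ≡ 161 (mod 277)
58^69 ≡ 217 (mod 277)
58^92 ≡ 160 (mod 277)
58^138 ≡ 276 (mod 277)
58^276 ≡ 1 (mod 277) ✓
Therefore the multiplicative order of 58 modulo 277 is 276.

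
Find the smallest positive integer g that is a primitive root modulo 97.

5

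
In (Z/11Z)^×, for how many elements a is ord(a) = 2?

1

φ(11) = 11 − 1 = 10 = 2 · 5.
Since (Z/11Z)^× is cyclic of order 10, the number of elements of order d is φ(d) when d | 10 and 0 otherwise.
2 | 10, and φ(2) = 2 − 1 = 1.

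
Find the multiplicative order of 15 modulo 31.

The order of 15 must divide φ(31) = 31 − 1 = 30 = 2 · 3 · 5.
Divisors of 30: 1, 2, 3, 5, 6, 10, 15, 30.
Check 15^d mod 31 for each divisor in increasing order:
15^1 ≡ 15 (mod 31)
15^2 ≡ 8 (mod 31)
15^3 ≡ 27 (mod 31)
15^5 ≡ 30 (mod 31)
15^6 ≡ 16 (mod 31)
15^10 ≡ 1 (mod 31) ✓
Hence ord(15) = 10.

10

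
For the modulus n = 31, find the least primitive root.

φ(31) = 31 − 1 = 30 = 2 · 3 · 5.
Test candidates g = 2, 3, … against the prime factors q ∈ {2, 3, 5} of φ(31): g is a generator iff g^(30/q) ≢ 1 for every such q.
g = 2: 2^15 ≡ 1 — hits 1, so not a primitive root.
g = 3: 3^15 ≡ 30; 3^10 ≡ 25; 3^6 ≡ 16 — none is 1, so 3 is a primitive root.
So 3 is the smallest generator of (Z/31Z)^×.

3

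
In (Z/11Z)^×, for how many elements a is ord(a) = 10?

φ(11) = 11 − 1 = 10 = 2 · 5.
(Z/11Z)^× is cyclic (|G| = 10); a cyclic group of order m has exactly φ(d) elements of each order d | m, and none otherwise.
10 = 2 · 5 divides 10, and φ(10) = 4.

4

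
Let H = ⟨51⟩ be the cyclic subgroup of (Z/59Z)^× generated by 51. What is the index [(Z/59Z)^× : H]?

The order of 51 must divide φ(59) = 59 − 1 = 58 = 2 · 29.
Divisors of 58: 1, 2, 29, 58.
Check 51^d mod 59 for each divisor in increasing order:
51^1 ≡ 51 (mod 59)
51^2 ≡ 5 (mod 59)
51^29 ≡ 1 (mod 59) ✓
Thus |⟨51⟩| = ord(51) = 29.
The index is φ(59) / ord(51) = 58 / 29 = 2.

2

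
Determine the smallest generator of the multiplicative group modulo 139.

2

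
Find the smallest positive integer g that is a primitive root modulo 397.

5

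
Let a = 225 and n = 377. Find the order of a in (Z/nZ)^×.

Since 225 ∈ (Z/377Z)^×, its order divides φ(377) = φ(13·29) = (13−1)·(29−1) = 12·28 = 336 = 2^4 · 3 · 7.
Divisors of 336: 1, 2, 3, 4, 6, 7, 8, 12, 14, 16, 21, 24, 28, 42, 48, 56, 84, 112, 168, 336.
Evaluate successive powers at the divisors of 336:
225^1 ≡ 225 (mod 377)
225^2 ≡ 107 (mod 377)
225^3 ≡ 324 (mod 377)
225^4 ≡ 139 (mod 377)
225^6 ≡ 170 (mod 377)
225^7 ≡ 173 (mod 377)
225^8 ≡ 94 (mod 377)
225^12 ≡ 248 (mod 377)
225^14 ≡ 146 (mod 377)
225^16 ≡ 165 (mod 377)
225^21 ≡ 376 (mod 377)
225^24 ≡ 53 (mod 377)
225^28 ≡ 204 (mod 377)
225^42 ≡ 1 (mod 377) ✓
Therefore the multiplicative order of 225 modulo 377 is 42.

42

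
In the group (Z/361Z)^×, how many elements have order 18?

6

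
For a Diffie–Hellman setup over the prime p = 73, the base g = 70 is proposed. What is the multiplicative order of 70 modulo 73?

12

Since 70 ∈ (Z/73Z)^×, its order divides φ(73) = 73 − 1 = 72 = 2^3 · 3^2.
Divisors of 72: 1, 2, 3, 4, 6, 8, 9, 12, 18, 24, 36, 72.
Evaluate successive powers at the divisors of 72:
70^1 ≡ 70
70^2 ≡ 9
70^3 ≡ 46
70^4 ≡ 8
70^6 ≡ 72
70^8 ≡ 64
70^9 ≡ 27
70^12 ≡ 1
The smallest such exponent is 12, so the order of 70 is 12.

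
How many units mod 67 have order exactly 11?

10

φ(67) = 67 − 1 = 66 = 2 · 3 · 11.
(Z/67Z)^× is cyclic (|G| = 66); a cyclic group of order m has exactly φ(d) elements of each order d | m, and none otherwise.
11 | 66, and φ(11) = 11 − 1 = 10.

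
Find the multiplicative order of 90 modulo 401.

100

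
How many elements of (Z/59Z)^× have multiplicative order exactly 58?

φ(59) = 59 − 1 = 58 = 2 · 29.
(Z/59Z)^× is cyclic (|G| = 58); a cyclic group of order m has exactly φ(d) elements of each order d | m, and none otherwise.
58 = 2 · 29 divides 58, and φ(58) = 28.

28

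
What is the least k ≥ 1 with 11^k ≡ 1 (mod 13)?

12

By Lagrange's theorem, ord_13(11) divides φ(13) = 13 − 1 = 12 = 2^2 · 3.
Divisors of 12: 1, 2, 3, 4, 6, 12.
Check 11^d mod 13 for each divisor in increasing order:
11^1 ≡ 11 (mod 13)
11^2 ≡ 4 (mod 13)
11^3 ≡ 5 (mod 13)
11^4 ≡ 3 (mod 13)
11^6 ≡ 12 (mod 13)
11^12 ≡ 1 (mod 13) ✓
Therefore the multiplicative order of 11 modulo 13 is 12.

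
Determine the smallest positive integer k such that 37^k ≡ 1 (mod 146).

9

Since 37 ∈ (Z/146Z)^×, its order divides φ(146) = φ(2)·φ(73) = 1·72 = 72 = 2^3 · 3^2.
Divisors of 72: 1, 2, 3, 4, 6, 8, 9, 12, 18, 24, 36, 72.
Check 37^d mod 146 for each divisor in increasing order:
37^1 ≡ 37 (mod 146)
37^2 ≡ 55 (mod 146)
37^3 ≡ 137 (mod 146)
37^4 ≡ 105 (mod 146)
37^6 ≡ 81 (mod 146)
37^8 ≡ 75 (mod 146)
37^9 ≡ 1 (mod 146) ✓
Hence ord(37) = 9.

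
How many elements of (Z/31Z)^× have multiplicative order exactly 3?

2

φ(31) = 31 − 1 = 30 = 2 · 3 · 5.
In a cyclic group of order 30, there are φ(d) elements of order d for each divisor d of 30, and zero for non-divisors.
3 | 30, and φ(3) = 3 − 1 = 2.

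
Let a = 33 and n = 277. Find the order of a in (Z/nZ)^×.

Since 33 ∈ (Z/277Z)^×, its order divides φ(277) = 277 − 1 = 276 = 2^2 · 3 · 23.
Divisors of 276: 1, 2, 3, 4, 6, 12, 23, 46, 69, 92, 138, 276.
Check 33^d mod 277 for each divisor in increasing order:
33^1 ≡ 33 (mod 277)
33^2 ≡ 258 (mod 277)
33^3 ≡ 204 (mod 277)
33^4 ≡ 84 (mod 277)
33^6 ≡ 66 (mod 277)
33^12 ≡ 201 (mod 277)
33^23 ≡ 217 (mod 277)
33^46 ≡ 276 (mod 277)
33^69 ≡ 60 (mod 277)
33^92 ≡ 1 (mod 277) ✓
Therefore the multiplicative order of 33 modulo 277 is 92.

92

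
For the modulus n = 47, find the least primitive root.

5

φ(47) = 47 − 1 = 46 = 2 · 23.
g is a primitive root iff g^(46/q) ≢ 1 (mod 47) for each prime q ∈ {2, 23}.
g = 2: 2^23 ≡ 1 — hits 1, so not a primitive root.
g = 3: 3^23 ≡ 1 — hits 1, so not a primitive root.
g = 4: 4^23 ≡ 1 — hits 1, so not a primitive root.
g = 5: 5^23 ≡ 46; 5^2 ≡ 25 — none is 1, so 5 is a primitive root.
The smallest primitive root modulo 47 is 5.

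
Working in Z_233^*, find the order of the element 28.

The order of 28 must divide φ(233) = 233 − 1 = 232 = 2^3 · 29.
Divisors of 232: 1, 2, 4, 8, 29, 58, 116, 232.
Evaluate successive powers at the divisors of 232:
28^1 ≡ 28
28^2 ≡ 85
28^4 ≡ 2
28^8 ≡ 4
28^29 ≡ 89
28^58 ≡ 232
28^116 ≡ 1
Therefore the multiplicative order of 28 modulo 233 is 116.

116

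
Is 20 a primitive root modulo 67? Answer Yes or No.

φ(67) = 67 − 1 = 66 = 2 · 3 · 11.
Test 20^(66/q) mod 67 for each prime factor q of 66:
20^33 ≡ 66 (mod 67)  [q = 2: ≢ 1 ✓]
20^22 ≡ 29 (mod 67)  [q = 3: ≢ 1 ✓]
20^6 ≡ 59 (mod 67)  [q = 11: ≢ 1 ✓]
None equal 1, so ord_67(20) = 66: 20 is a primitive root.

Yes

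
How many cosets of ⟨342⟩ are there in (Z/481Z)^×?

By Lagrange's theorem, ord_481(342) divides φ(481) = φ(13·37) = (13−1)·(37−1) = 12·36 = 432 = 2^4 · 3^3.
Divisors of 432: 1, 2, 3, 4, 6, 8, 9, 12, 16, 18, 24, 27, 36, 48, 54, 72, 108, 144, 216, 432.
Compute 342^d (mod 481) for the divisors d until we hit 1:
342^1 ≡ 342 (mod 481)
342^2 ≡ 81 (mod 481)
342^3 ≡ 285 (mod 481)
342^4 ≡ 308 (mod 481)
342^6 ≡ 417 (mod 481)
342^8 ≡ 107 (mod 481)
342^9 ≡ 38 (mod 481)
342^12 ≡ 248 (mod 481)
342^16 ≡ 386 (mod 481)
342^18 ≡ 1 (mod 481) ✓
The order of 342 is 18, so the subgroup it generates has 18 elements.
The index is φ(481) / ord(342) = 432 / 18 = 24.

24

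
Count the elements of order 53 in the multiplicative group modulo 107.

φ(107) = 107 − 1 = 106 = 2 · 53.
In a cyclic group of order 106, there are φ(d) elements of order d for each divisor d of 106, and zero for non-divisors.
53 | 106, and φ(53) = 53 − 1 = 52.

52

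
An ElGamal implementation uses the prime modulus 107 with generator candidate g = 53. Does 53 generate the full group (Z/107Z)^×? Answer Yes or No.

φ(107) = 107 − 1 = 106 = 2 · 53.
It suffices to check that the order of 53 is not a proper divisor of 106: compute 53^(106/q) for q ∈ {2, 53}.
53^53 ≡ 1 (mod 107)  [q = 2: ≡ 1 ✗]
53^2 ≡ 27 (mod 107)  [q = 53: ≢ 1 ✓]
The check at q = 2 fails, so 53 generates a proper subgroup.

No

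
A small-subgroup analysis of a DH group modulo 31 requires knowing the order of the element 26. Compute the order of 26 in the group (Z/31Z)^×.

6

The order of 26 must divide φ(31) = 31 − 1 = 30 = 2 · 3 · 5.
Divisors of 30: 1, 2, 3, 5, 6, 10, 15, 30.
Compute 26^d (mod 31) for the divisors d until we hit 1:
26^1 ≡ 26
26^2 ≡ 25
26^3 ≡ 30
26^5 ≡ 6
26^6 ≡ 1
Hence ord(26) = 6.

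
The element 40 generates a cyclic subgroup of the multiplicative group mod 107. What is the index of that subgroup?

2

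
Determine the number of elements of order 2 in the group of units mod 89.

1

φ(89) = 89 − 1 = 88 = 2^3 · 11.
In a cyclic group of order 88, there are φ(d) elements of order d for each divisor d of 88, and zero for non-divisors.
2 | 88, and φ(2) = 2 − 1 = 1.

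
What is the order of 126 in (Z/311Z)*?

31

The order of 126 must divide φ(311) = 311 − 1 = 310 = 2 · 5 · 31.
Divisors of 310: 1, 2, 5, 10, 31, 62, 155, 310.
Test each divisor d:
126^1 ≡ 126 (mod 311)
126^2 ≡ 15 (mod 311)
126^5 ≡ 49 (mod 311)
126^10 ≡ 224 (mod 311)
126^31 ≡ 1 (mod 311) ✓
The smallest such exponent is 31, so the order of 126 is 31.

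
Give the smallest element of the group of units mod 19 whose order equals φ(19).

2

φ(19) = 19 − 1 = 18 = 2 · 3^2.
g is a primitive root iff g^(18/q) ≢ 1 (mod 19) for each prime q ∈ {2, 3}.
g = 2: 2^9 ≡ 18; 2^6 ≡ 7 — none is 1, so 2 is a primitive root.
So 2 is the smallest generator of (Z/19Z)^×.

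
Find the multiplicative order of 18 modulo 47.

23

By Lagrange's theorem, ord_47(18) divides φ(47) = 47 − 1 = 46 = 2 · 23.
Divisors of 46: 1, 2, 23, 46.
Evaluate successive powers at the divisors of 46:
18^1 ≡ 18
18^2 ≡ 42
18^23 ≡ 1
Therefore the multiplicative order of 18 modulo 47 is 23.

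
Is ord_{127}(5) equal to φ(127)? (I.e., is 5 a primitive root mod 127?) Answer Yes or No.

No

φ(127) = 127 − 1 = 126 = 2 · 3^2 · 7.
An element g generates (Z/127Z)^× iff g^(126/q) ≢ 1 (mod 127) for each prime q ∈ {2, 3, 7}.
5^63 ≡ 126 (mod 127)  [q = 2: ≢ 1 ✓]
5^42 ≡ 1 (mod 127)  [q = 3: ≡ 1 ✗]
5^18 ≡ 64 (mod 127)  [q = 7: ≢ 1 ✓]
The check at q = 3 fails, so 5 generates a proper subgroup.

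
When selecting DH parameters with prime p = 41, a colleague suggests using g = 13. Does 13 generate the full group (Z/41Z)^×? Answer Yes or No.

φ(41) = 41 − 1 = 40 = 2^3 · 5.
Test 13^(40/q) mod 41 for each prime factor q of 40:
13^20 ≡ 40 (mod 41)  [q = 2: ≢ 1 ✓]
13^8 ≡ 10 (mod 41)  [q = 5: ≢ 1 ✓]
None equal 1, so ord_41(13) = 40: 13 is a primitive root.

Yes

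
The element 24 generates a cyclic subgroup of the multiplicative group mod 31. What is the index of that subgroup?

By Lagrange's theorem, ord_31(24) divides φ(31) = 31 − 1 = 30 = 2 · 3 · 5.
Divisors of 30: 1, 2, 3, 5, 6, 10, 15, 30.
Evaluate successive powers at the divisors of 30:
24^1 ≡ 24
24^2 ≡ 18
24^3 ≡ 29
24^5 ≡ 26
24^6 ≡ 4
24^10 ≡ 25
24^15 ≡ 30
24^30 ≡ 1
So ord_31(24) = 30, hence |⟨24⟩| = 30.
[(Z/31Z)^× : ⟨24⟩] = 30/30 = 1.

1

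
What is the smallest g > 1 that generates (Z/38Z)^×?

3

φ(38) = φ(2)·φ(19) = 1·18 = 18 = 2 · 3^2.
g is a primitive root iff g^(18/q) ≢ 1 (mod 38) for each prime q ∈ {2, 3}.
g = 2: gcd(2, 38) = 2 > 1, not a unit — skip.
g = 3: 3^9 ≡ 37; 3^6 ≡ 7 — none is 1, so 3 is a primitive root.
The smallest primitive root modulo 38 is 3.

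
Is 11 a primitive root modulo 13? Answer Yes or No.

φ(13) = 13 − 1 = 12 = 2^2 · 3.
Test 11^(12/q) mod 13 for each prime factor q of 12:
11^6 ≡ 12 (mod 13)  [q = 2: ≢ 1 ✓]
11^4 ≡ 3 (mod 13)  [q = 3: ≢ 1 ✓]
Every test exponent gives a nontrivial residue, hence 11 generates the full group.

Yes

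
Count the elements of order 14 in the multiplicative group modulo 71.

φ(71) = 71 − 1 = 70 = 2 · 5 · 7.
Since (Z/71Z)^× is cyclic of order 70, the number of elements of order d is φ(d) when d | 70 and 0 otherwise.
14 = 2 · 7 divides 70, and φ(14) = 6.

6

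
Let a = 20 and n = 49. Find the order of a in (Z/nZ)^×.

14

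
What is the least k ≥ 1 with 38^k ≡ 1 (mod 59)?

Since 38 ∈ (Z/59Z)^×, its order divides φ(59) = 59 − 1 = 58 = 2 · 29.
Divisors of 58: 1, 2, 29, 58.
Check 38^d mod 59 for each divisor in increasing order:
38^1 ≡ 38 (mod 59)
38^2 ≡ 28 (mod 59)
38^29 ≡ 58 (mod 59)
38^58 ≡ 1 (mod 59) ✓
The smallest such exponent is 58, so the order of 38 is 58.

58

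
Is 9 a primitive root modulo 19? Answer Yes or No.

No

φ(19) = 19 − 1 = 18 = 2 · 3^2.
It suffices to check that the order of 9 is not a proper divisor of 18: compute 9^(18/q) for q ∈ {2, 3}.
9^9 ≡ 1 (mod 19)  [q = 2: ≡ 1 ✗]
9^6 ≡ 11 (mod 19)  [q = 3: ≢ 1 ✓]
Since 9^9 ≡ 1, the order of 9 divides 9 < 18, so 9 is not a primitive root.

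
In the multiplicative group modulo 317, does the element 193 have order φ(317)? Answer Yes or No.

No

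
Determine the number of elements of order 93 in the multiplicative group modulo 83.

0

φ(83) = 83 − 1 = 82 = 2 · 41.
(Z/83Z)^× is cyclic (|G| = 82); a cyclic group of order m has exactly φ(d) elements of each order d | m, and none otherwise.
Here 82 is not a multiple of 93, so there are no elements of order 93.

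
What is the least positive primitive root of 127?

3

φ(127) = 127 − 1 = 126 = 2 · 3^2 · 7.
g is a primitive root iff g^(126/q) ≢ 1 (mod 127) for each prime q ∈ {2, 3, 7}.
g = 2: 2^63 ≡ 1 — hits 1, so not a primitive root.
g = 3: 3^63 ≡ 126; 3^42 ≡ 107; 3^18 ≡ 4 — none is 1, so 3 is a primitive root.
The smallest primitive root modulo 127 is 3.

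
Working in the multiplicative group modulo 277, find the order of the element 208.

46

The order of 208 must divide φ(277) = 277 − 1 = 276 = 2^2 · 3 · 23.
Divisors of 276: 1, 2, 3, 4, 6, 12, 23, 46, 69, 92, 138, 276.
Test each divisor d:
208^1 ≡ 208 (mod 277)
208^2 ≡ 52 (mod 277)
208^3 ≡ 13 (mod 277)
208^4 ≡ 211 (mod 277)
208^6 ≡ 169 (mod 277)
208^12 ≡ 30 (mod 277)
208^23 ≡ 276 (mod 277)
208^46 ≡ 1 (mod 277) ✓
So ord_277(208) = 46.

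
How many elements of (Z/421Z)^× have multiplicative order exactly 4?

φ(421) = 421 − 1 = 420 = 2^2 · 3 · 5 · 7.
Since (Z/421Z)^× is cyclic of order 420, the number of elements of order d is φ(d) when d | 420 and 0 otherwise.
4 = 2^2 divides 420, and φ(4) = 2.

2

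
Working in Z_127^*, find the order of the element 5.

42

ord(5) | φ(127) = 127 − 1 = 126 = 2 · 3^2 · 7.
Divisors of 126: 1, 2, 3, 6, 7, 9, 14, 18, 21, 42, 63, 126.
Compute 5^d (mod 127) for the divisors d until we hit 1:
5^1 ≡ 5
5^2 ≡ 25
5^3 ≡ 125
5^6 ≡ 4
5^7 ≡ 20
5^9 ≡ 119
5^14 ≡ 19
5^18 ≡ 64
5^21 ≡ 126
5^42 ≡ 1
So ord_127(5) = 42.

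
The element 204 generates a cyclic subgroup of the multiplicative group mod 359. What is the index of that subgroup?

ord(204) | φ(359) = 359 − 1 = 358 = 2 · 179.
Divisors of 358: 1, 2, 179, 358.
Compute 204^d (mod 359) for the divisors d until we hit 1:
204^1 ≡ 204 (mod 359)
204^2 ≡ 331 (mod 359)
204^179 ≡ 1 (mod 359) ✓
Thus |⟨204⟩| = ord(204) = 179.
Index = |(Z/359Z)^×| / |⟨204⟩| = 358 / 179 = 2.

2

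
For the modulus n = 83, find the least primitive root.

2

φ(83) = 83 − 1 = 82 = 2 · 41.
g is a primitive root iff g^(82/q) ≢ 1 (mod 83) for each prime q ∈ {2, 41}.
g = 2: 2^41 ≡ 82; 2^2 ≡ 4 — none is 1, so 2 is a primitive root.
The smallest primitive root modulo 83 is 2.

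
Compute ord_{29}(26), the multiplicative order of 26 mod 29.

28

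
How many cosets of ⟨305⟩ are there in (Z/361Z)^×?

18

Since 305 ∈ (Z/361Z)^×, its order divides φ(361) = φ(19^2) = 19·(19−1) = 342 = 2 · 3^2 · 19.
Divisors of 342: 1, 2, 3, 6, 9, 18, 19, 38, 57, 114, 171, 342.
Test each divisor d:
305^1 ≡ 305
305^2 ≡ 248
305^3 ≡ 191
305^6 ≡ 20
305^9 ≡ 210
305^18 ≡ 58
305^19 ≡ 1
So ord_361(305) = 19, hence |⟨305⟩| = 19.
The index is φ(361) / ord(305) = 342 / 19 = 18.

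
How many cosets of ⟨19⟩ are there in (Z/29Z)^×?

By Lagrange's theorem, ord_29(19) divides φ(29) = 29 − 1 = 28 = 2^2 · 7.
Divisors of 28: 1, 2, 4, 7, 14, 28.
Test each divisor d:
19^1 ≡ 19
19^2 ≡ 13
19^4 ≡ 24
19^7 ≡ 12
19^14 ≡ 28
19^28 ≡ 1
Thus |⟨19⟩| = ord(19) = 28.
The index is φ(29) / ord(19) = 28 / 28 = 1.

1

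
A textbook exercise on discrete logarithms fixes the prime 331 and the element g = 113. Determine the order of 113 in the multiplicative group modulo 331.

165

The order of 113 must divide φ(331) = 331 − 1 = 330 = 2 · 3 · 5 · 11.
Divisors of 330: 1, 2, 3, 5, 6, 10, 11, 15, 22, 30, 33, 55, 66, 110, 165, 330.
Compute 113^d (mod 331) for the divisors d until we hit 1:
113^1 ≡ 113
113^2 ≡ 191
113^3 ≡ 68
113^5 ≡ 79
113^6 ≡ 321
113^10 ≡ 283
113^11 ≡ 203
113^15 ≡ 180
113^22 ≡ 165
113^30 ≡ 293
113^33 ≡ 64
113^55 ≡ 299
113^66 ≡ 124
113^110 ≡ 31
113^165 ≡ 1
Therefore the multiplicative order of 113 modulo 331 is 165.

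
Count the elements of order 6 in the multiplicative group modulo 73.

2

φ(73) = 73 − 1 = 72 = 2^3 · 3^2.
(Z/73Z)^× is cyclic (|G| = 72); a cyclic group of order m has exactly φ(d) elements of each order d | m, and none otherwise.
6 = 2 · 3 divides 72, and φ(6) = 2.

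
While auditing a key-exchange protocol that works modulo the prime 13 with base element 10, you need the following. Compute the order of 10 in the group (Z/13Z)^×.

6

ord(10) | φ(13) = 13 − 1 = 12 = 2^2 · 3.
Divisors of 12: 1, 2, 3, 4, 6, 12.
Evaluate successive powers at the divisors of 12:
10^1 ≡ 10 (mod 13)
10^2 ≡ 9 (mod 13)
10^3 ≡ 12 (mod 13)
10^4 ≡ 3 (mod 13)
10^6 ≡ 1 (mod 13) ✓
The smallest such exponent is 6, so the order of 10 is 6.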